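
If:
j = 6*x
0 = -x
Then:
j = 0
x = 0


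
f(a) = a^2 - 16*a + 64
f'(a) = 2*a - 16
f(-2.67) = 113.85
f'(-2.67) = -21.34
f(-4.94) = 167.44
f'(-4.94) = -25.88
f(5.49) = 6.30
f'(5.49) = -5.02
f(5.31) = 7.24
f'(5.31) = -5.38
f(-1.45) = 89.30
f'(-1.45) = -18.90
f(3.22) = 22.85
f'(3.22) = -9.56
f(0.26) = 59.91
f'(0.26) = -15.48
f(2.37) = 31.70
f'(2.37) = -11.26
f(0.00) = 64.00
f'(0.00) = -16.00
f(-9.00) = 289.00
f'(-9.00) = -34.00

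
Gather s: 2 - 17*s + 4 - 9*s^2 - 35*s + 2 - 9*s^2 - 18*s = -18*s^2 - 70*s + 8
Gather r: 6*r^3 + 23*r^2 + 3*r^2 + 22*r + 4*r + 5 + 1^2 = 6*r^3 + 26*r^2 + 26*r + 6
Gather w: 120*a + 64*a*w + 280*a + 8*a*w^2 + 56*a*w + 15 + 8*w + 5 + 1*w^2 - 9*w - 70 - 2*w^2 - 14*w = 400*a + w^2*(8*a - 1) + w*(120*a - 15) - 50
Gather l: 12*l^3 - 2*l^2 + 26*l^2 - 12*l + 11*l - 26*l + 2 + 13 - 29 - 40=12*l^3 + 24*l^2 - 27*l - 54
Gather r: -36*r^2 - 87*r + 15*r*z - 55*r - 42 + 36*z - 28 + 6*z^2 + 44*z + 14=-36*r^2 + r*(15*z - 142) + 6*z^2 + 80*z - 56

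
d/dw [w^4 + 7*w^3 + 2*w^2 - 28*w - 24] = 4*w^3 + 21*w^2 + 4*w - 28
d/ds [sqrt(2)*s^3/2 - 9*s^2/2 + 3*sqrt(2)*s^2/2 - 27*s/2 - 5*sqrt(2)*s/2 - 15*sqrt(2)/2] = 3*sqrt(2)*s^2/2 - 9*s + 3*sqrt(2)*s - 27/2 - 5*sqrt(2)/2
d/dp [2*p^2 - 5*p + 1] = 4*p - 5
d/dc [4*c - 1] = 4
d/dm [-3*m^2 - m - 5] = -6*m - 1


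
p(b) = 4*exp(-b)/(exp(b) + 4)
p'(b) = -4*exp(-b)/(exp(b) + 4) - 4/(exp(b) + 4)^2 = 8*(-exp(b) - 2)*exp(-b)/(exp(2*b) + 8*exp(b) + 16)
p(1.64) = 0.08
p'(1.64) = -0.13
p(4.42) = 0.00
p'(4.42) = -0.00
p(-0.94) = 2.33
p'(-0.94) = -2.54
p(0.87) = 0.26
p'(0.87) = -0.36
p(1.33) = 0.14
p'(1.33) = -0.20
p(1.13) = 0.18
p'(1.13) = -0.26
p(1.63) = 0.09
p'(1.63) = -0.13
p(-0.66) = 1.71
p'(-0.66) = -1.91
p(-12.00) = 162754.54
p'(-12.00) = -162754.79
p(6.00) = 0.00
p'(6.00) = 0.00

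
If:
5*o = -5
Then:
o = -1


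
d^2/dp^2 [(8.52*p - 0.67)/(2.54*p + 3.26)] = -149.74316/(2.54*p + 3.26)^3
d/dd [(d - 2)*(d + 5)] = 2*d + 3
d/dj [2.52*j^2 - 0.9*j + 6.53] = 5.04*j - 0.9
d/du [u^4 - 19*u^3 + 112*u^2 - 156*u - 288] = 4*u^3 - 57*u^2 + 224*u - 156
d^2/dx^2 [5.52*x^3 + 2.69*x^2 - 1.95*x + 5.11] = 33.12*x + 5.38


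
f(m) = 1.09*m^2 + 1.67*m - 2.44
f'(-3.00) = -4.87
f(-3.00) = 2.36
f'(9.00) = 21.29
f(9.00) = 100.88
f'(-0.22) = 1.19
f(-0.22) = -2.75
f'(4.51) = 11.50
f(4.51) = 27.26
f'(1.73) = 5.44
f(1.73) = 3.71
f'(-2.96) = -4.78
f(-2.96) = 2.17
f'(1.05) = 3.96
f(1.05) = 0.52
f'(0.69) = 3.17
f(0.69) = -0.77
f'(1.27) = 4.44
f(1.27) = 1.44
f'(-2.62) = -4.04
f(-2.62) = 0.67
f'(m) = 2.18*m + 1.67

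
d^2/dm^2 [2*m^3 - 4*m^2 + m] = 12*m - 8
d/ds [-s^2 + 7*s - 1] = 7 - 2*s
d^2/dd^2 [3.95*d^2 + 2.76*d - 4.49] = 7.90000000000000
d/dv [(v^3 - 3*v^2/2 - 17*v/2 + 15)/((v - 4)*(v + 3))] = (v^2 - 8*v + 13)/(v^2 - 8*v + 16)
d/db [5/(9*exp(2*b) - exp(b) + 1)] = (5 - 90*exp(b))*exp(b)/(9*exp(2*b) - exp(b) + 1)^2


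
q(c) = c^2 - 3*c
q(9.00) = 54.00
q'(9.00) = 15.00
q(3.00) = 0.00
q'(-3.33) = -9.66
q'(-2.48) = -7.96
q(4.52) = 6.87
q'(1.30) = -0.40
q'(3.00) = 3.00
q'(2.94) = 2.88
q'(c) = 2*c - 3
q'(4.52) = 6.04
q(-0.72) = 2.68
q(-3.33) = 21.08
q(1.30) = -2.21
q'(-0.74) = -4.48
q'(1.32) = -0.36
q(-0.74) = 2.77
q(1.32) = -2.22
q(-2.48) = 13.59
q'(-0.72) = -4.44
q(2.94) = -0.18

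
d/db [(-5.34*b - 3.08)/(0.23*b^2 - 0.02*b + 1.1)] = (1.2282*b^2 + 1.4168*b - 5.9356)/(0.0529*b^4 - 0.0092*b^3 + 0.5064*b^2 - 0.044*b + 1.21)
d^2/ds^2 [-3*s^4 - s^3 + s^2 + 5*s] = -36*s^2 - 6*s + 2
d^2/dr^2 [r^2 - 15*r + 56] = 2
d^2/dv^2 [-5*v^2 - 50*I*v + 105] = -10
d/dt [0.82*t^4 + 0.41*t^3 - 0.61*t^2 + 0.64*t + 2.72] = 3.28*t^3 + 1.23*t^2 - 1.22*t + 0.64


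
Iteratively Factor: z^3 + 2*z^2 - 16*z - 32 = (z + 2)*(z^2 - 16) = (z - 4)*(z + 2)*(z + 4)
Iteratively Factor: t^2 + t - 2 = (t - 1)*(t + 2)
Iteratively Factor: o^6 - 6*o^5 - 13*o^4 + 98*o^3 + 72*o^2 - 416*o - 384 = (o + 1)*(o^5 - 7*o^4 - 6*o^3 + 104*o^2 - 32*o - 384) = (o - 4)*(o + 1)*(o^4 - 3*o^3 - 18*o^2 + 32*o + 96) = (o - 4)*(o + 1)*(o + 3)*(o^3 - 6*o^2 + 32) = (o - 4)^2*(o + 1)*(o + 3)*(o^2 - 2*o - 8) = (o - 4)^2*(o + 1)*(o + 2)*(o + 3)*(o - 4)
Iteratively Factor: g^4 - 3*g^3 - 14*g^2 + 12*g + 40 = (g - 2)*(g^3 - g^2 - 16*g - 20) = (g - 2)*(g + 2)*(g^2 - 3*g - 10) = (g - 2)*(g + 2)^2*(g - 5)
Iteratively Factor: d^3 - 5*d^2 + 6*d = (d - 2)*(d^2 - 3*d) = d*(d - 2)*(d - 3)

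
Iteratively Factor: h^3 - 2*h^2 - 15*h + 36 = (h + 4)*(h^2 - 6*h + 9) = (h - 3)*(h + 4)*(h - 3)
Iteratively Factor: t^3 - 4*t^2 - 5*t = (t + 1)*(t^2 - 5*t) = t*(t + 1)*(t - 5)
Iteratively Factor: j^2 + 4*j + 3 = (j + 1)*(j + 3)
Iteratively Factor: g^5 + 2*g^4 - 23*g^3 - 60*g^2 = (g)*(g^4 + 2*g^3 - 23*g^2 - 60*g) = g^2*(g^3 + 2*g^2 - 23*g - 60) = g^2*(g + 3)*(g^2 - g - 20) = g^2*(g + 3)*(g + 4)*(g - 5)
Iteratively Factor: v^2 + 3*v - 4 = (v + 4)*(v - 1)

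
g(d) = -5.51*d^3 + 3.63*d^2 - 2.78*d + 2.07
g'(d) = -16.53*d^2 + 7.26*d - 2.78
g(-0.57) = 5.85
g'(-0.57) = -12.29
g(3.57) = -212.29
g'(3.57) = -187.53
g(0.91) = -1.61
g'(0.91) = -9.86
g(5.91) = -1024.97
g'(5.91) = -537.23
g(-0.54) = 5.50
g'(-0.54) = -11.52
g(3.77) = -252.06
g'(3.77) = -210.35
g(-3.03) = 197.10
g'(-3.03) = -176.54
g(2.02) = -34.15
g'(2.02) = -55.56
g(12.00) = -9029.85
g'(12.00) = -2295.98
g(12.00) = -9029.85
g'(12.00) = -2295.98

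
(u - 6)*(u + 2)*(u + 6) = u^3 + 2*u^2 - 36*u - 72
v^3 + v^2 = v^2*(v + 1)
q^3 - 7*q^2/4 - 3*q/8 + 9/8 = (q - 3/2)*(q - 1)*(q + 3/4)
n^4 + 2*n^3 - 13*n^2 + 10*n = n*(n - 2)*(n - 1)*(n + 5)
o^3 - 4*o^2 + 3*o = o*(o - 3)*(o - 1)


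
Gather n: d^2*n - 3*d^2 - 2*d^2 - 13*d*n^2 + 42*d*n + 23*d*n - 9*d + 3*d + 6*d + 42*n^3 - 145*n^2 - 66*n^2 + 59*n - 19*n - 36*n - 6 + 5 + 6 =-5*d^2 + 42*n^3 + n^2*(-13*d - 211) + n*(d^2 + 65*d + 4) + 5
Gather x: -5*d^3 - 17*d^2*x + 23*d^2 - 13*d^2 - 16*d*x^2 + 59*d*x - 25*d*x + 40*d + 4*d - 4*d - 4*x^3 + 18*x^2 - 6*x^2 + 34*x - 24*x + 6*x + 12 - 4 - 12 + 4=-5*d^3 + 10*d^2 + 40*d - 4*x^3 + x^2*(12 - 16*d) + x*(-17*d^2 + 34*d + 16)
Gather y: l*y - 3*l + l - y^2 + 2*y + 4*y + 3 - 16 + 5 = -2*l - y^2 + y*(l + 6) - 8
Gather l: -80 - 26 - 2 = -108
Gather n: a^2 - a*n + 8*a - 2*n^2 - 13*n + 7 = a^2 + 8*a - 2*n^2 + n*(-a - 13) + 7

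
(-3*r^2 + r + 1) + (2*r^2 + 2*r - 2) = -r^2 + 3*r - 1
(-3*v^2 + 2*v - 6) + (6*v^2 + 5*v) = 3*v^2 + 7*v - 6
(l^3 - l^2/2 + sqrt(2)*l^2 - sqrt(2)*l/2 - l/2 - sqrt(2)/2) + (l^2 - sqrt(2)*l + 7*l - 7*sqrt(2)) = l^3 + l^2/2 + sqrt(2)*l^2 - 3*sqrt(2)*l/2 + 13*l/2 - 15*sqrt(2)/2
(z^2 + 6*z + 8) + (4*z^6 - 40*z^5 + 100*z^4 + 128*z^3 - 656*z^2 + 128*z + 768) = 4*z^6 - 40*z^5 + 100*z^4 + 128*z^3 - 655*z^2 + 134*z + 776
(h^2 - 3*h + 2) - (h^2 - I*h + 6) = -3*h + I*h - 4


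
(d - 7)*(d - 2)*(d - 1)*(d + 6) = d^4 - 4*d^3 - 37*d^2 + 124*d - 84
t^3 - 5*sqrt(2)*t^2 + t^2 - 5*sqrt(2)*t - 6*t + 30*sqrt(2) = (t - 2)*(t + 3)*(t - 5*sqrt(2))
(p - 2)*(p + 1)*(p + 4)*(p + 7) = p^4 + 10*p^3 + 15*p^2 - 50*p - 56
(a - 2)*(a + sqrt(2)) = a^2 - 2*a + sqrt(2)*a - 2*sqrt(2)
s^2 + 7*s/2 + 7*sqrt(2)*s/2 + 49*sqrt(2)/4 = (s + 7/2)*(s + 7*sqrt(2)/2)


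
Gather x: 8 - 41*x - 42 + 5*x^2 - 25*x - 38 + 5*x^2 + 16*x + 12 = 10*x^2 - 50*x - 60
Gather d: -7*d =-7*d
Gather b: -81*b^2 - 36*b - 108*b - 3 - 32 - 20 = -81*b^2 - 144*b - 55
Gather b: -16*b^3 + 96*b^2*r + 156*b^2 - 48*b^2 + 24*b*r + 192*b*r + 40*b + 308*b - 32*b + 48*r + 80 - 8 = -16*b^3 + b^2*(96*r + 108) + b*(216*r + 316) + 48*r + 72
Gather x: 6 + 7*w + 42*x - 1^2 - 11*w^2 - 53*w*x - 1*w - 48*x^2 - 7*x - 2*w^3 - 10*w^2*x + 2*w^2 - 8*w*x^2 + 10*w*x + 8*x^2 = -2*w^3 - 9*w^2 + 6*w + x^2*(-8*w - 40) + x*(-10*w^2 - 43*w + 35) + 5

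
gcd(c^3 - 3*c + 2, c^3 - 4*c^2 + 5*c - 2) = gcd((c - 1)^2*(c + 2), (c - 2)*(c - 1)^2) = c^2 - 2*c + 1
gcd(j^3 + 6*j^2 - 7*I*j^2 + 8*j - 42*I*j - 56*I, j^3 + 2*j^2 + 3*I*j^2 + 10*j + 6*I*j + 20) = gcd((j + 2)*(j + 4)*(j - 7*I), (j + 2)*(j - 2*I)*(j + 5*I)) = j + 2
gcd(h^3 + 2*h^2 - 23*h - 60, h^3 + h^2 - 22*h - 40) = h^2 - h - 20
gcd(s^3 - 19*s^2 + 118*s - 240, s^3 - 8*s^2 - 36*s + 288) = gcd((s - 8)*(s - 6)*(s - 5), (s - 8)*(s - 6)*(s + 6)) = s^2 - 14*s + 48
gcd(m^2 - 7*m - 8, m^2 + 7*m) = 1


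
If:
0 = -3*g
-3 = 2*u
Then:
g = 0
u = -3/2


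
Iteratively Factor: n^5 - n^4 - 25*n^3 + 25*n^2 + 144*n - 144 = (n - 1)*(n^4 - 25*n^2 + 144) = (n - 3)*(n - 1)*(n^3 + 3*n^2 - 16*n - 48) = (n - 4)*(n - 3)*(n - 1)*(n^2 + 7*n + 12) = (n - 4)*(n - 3)*(n - 1)*(n + 4)*(n + 3)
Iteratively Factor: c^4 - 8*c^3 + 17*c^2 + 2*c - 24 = (c + 1)*(c^3 - 9*c^2 + 26*c - 24) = (c - 4)*(c + 1)*(c^2 - 5*c + 6) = (c - 4)*(c - 2)*(c + 1)*(c - 3)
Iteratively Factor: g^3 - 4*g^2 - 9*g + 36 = (g - 4)*(g^2 - 9) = (g - 4)*(g - 3)*(g + 3)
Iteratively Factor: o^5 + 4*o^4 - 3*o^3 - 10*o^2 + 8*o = (o - 1)*(o^4 + 5*o^3 + 2*o^2 - 8*o) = (o - 1)*(o + 2)*(o^3 + 3*o^2 - 4*o) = (o - 1)*(o + 2)*(o + 4)*(o^2 - o) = o*(o - 1)*(o + 2)*(o + 4)*(o - 1)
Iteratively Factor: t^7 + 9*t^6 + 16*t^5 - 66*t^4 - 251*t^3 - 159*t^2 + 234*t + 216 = (t + 3)*(t^6 + 6*t^5 - 2*t^4 - 60*t^3 - 71*t^2 + 54*t + 72) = (t - 1)*(t + 3)*(t^5 + 7*t^4 + 5*t^3 - 55*t^2 - 126*t - 72) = (t - 1)*(t + 2)*(t + 3)*(t^4 + 5*t^3 - 5*t^2 - 45*t - 36) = (t - 3)*(t - 1)*(t + 2)*(t + 3)*(t^3 + 8*t^2 + 19*t + 12) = (t - 3)*(t - 1)*(t + 2)*(t + 3)^2*(t^2 + 5*t + 4) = (t - 3)*(t - 1)*(t + 2)*(t + 3)^2*(t + 4)*(t + 1)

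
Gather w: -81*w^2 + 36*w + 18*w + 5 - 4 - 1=-81*w^2 + 54*w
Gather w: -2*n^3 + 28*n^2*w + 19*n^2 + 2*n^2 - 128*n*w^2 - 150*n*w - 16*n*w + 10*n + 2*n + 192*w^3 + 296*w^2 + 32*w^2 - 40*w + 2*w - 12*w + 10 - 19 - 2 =-2*n^3 + 21*n^2 + 12*n + 192*w^3 + w^2*(328 - 128*n) + w*(28*n^2 - 166*n - 50) - 11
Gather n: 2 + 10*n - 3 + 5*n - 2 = 15*n - 3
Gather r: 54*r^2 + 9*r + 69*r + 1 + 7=54*r^2 + 78*r + 8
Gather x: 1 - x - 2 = -x - 1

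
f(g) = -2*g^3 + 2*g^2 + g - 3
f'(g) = -6*g^2 + 4*g + 1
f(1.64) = -4.80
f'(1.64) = -8.58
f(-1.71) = 11.14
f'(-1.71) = -23.38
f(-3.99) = 151.89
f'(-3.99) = -110.48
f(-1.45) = 5.85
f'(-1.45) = -17.42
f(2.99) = -35.59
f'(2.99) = -40.68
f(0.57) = -2.15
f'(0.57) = 1.33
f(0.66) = -2.04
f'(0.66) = 1.03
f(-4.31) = 189.97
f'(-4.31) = -127.70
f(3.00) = -36.00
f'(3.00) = -41.00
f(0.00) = -3.00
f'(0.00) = 1.00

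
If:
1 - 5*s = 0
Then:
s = 1/5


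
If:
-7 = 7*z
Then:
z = -1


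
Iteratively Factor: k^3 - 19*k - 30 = (k + 2)*(k^2 - 2*k - 15) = (k - 5)*(k + 2)*(k + 3)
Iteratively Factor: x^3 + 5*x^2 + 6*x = (x)*(x^2 + 5*x + 6) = x*(x + 2)*(x + 3)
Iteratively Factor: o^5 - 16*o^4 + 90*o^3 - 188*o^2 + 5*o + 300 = (o - 5)*(o^4 - 11*o^3 + 35*o^2 - 13*o - 60) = (o - 5)*(o + 1)*(o^3 - 12*o^2 + 47*o - 60) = (o - 5)^2*(o + 1)*(o^2 - 7*o + 12) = (o - 5)^2*(o - 4)*(o + 1)*(o - 3)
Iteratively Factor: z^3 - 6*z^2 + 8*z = (z - 4)*(z^2 - 2*z) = z*(z - 4)*(z - 2)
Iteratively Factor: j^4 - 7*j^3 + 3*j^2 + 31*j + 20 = (j + 1)*(j^3 - 8*j^2 + 11*j + 20) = (j - 5)*(j + 1)*(j^2 - 3*j - 4) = (j - 5)*(j - 4)*(j + 1)*(j + 1)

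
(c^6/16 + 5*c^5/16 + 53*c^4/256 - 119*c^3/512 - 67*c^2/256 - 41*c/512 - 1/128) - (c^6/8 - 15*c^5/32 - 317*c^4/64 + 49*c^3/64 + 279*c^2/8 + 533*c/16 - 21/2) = -c^6/16 + 25*c^5/32 + 1321*c^4/256 - 511*c^3/512 - 8995*c^2/256 - 17097*c/512 + 1343/128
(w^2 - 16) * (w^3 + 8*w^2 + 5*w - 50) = w^5 + 8*w^4 - 11*w^3 - 178*w^2 - 80*w + 800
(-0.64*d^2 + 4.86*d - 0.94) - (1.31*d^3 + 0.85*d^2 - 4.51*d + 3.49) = -1.31*d^3 - 1.49*d^2 + 9.37*d - 4.43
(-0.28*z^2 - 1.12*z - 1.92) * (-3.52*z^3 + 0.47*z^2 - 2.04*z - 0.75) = 0.9856*z^5 + 3.8108*z^4 + 6.8032*z^3 + 1.5924*z^2 + 4.7568*z + 1.44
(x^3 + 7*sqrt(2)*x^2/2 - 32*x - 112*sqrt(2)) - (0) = x^3 + 7*sqrt(2)*x^2/2 - 32*x - 112*sqrt(2)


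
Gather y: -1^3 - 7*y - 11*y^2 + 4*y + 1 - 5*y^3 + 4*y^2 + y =-5*y^3 - 7*y^2 - 2*y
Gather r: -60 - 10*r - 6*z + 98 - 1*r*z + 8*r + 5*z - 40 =r*(-z - 2) - z - 2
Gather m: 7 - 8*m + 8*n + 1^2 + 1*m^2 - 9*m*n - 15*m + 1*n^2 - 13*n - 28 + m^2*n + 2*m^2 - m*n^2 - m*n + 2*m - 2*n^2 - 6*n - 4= m^2*(n + 3) + m*(-n^2 - 10*n - 21) - n^2 - 11*n - 24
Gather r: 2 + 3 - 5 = 0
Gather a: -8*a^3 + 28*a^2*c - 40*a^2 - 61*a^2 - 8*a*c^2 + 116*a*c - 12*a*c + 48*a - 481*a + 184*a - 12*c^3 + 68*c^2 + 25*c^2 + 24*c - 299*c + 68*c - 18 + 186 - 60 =-8*a^3 + a^2*(28*c - 101) + a*(-8*c^2 + 104*c - 249) - 12*c^3 + 93*c^2 - 207*c + 108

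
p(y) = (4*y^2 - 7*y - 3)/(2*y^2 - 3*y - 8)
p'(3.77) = -1.45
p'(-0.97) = 9.65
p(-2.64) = 3.13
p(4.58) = 2.42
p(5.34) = 2.23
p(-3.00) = 2.84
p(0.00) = 0.38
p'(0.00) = 0.73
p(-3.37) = 2.66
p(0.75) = 0.66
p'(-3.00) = 0.61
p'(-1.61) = 33.50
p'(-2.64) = 1.03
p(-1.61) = 9.25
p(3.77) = 3.01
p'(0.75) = 0.11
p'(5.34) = -0.16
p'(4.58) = -0.37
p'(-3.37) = 0.40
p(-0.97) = -2.35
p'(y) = (3 - 4*y)*(4*y^2 - 7*y - 3)/(2*y^2 - 3*y - 8)^2 + (8*y - 7)/(2*y^2 - 3*y - 8) = (2*y^2 - 52*y + 47)/(4*y^4 - 12*y^3 - 23*y^2 + 48*y + 64)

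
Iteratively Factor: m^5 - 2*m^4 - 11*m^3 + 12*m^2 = (m + 3)*(m^4 - 5*m^3 + 4*m^2) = (m - 4)*(m + 3)*(m^3 - m^2) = (m - 4)*(m - 1)*(m + 3)*(m^2) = m*(m - 4)*(m - 1)*(m + 3)*(m)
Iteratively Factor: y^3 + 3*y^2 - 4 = (y - 1)*(y^2 + 4*y + 4) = (y - 1)*(y + 2)*(y + 2)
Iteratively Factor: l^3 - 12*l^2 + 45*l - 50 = (l - 2)*(l^2 - 10*l + 25) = (l - 5)*(l - 2)*(l - 5)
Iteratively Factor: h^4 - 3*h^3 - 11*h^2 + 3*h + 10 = (h + 1)*(h^3 - 4*h^2 - 7*h + 10) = (h - 1)*(h + 1)*(h^2 - 3*h - 10) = (h - 5)*(h - 1)*(h + 1)*(h + 2)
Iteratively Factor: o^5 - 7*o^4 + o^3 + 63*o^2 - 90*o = (o - 3)*(o^4 - 4*o^3 - 11*o^2 + 30*o) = (o - 3)*(o - 2)*(o^3 - 2*o^2 - 15*o) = (o - 5)*(o - 3)*(o - 2)*(o^2 + 3*o) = o*(o - 5)*(o - 3)*(o - 2)*(o + 3)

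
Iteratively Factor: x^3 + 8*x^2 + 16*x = (x + 4)*(x^2 + 4*x) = (x + 4)^2*(x)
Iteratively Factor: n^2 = (n)*(n)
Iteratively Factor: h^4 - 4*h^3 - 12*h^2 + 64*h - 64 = (h - 2)*(h^3 - 2*h^2 - 16*h + 32) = (h - 2)^2*(h^2 - 16) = (h - 2)^2*(h + 4)*(h - 4)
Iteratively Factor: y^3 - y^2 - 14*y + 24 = (y + 4)*(y^2 - 5*y + 6) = (y - 2)*(y + 4)*(y - 3)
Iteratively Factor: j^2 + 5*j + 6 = (j + 2)*(j + 3)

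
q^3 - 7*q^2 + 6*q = q*(q - 6)*(q - 1)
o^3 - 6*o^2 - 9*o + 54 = (o - 6)*(o - 3)*(o + 3)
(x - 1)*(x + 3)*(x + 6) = x^3 + 8*x^2 + 9*x - 18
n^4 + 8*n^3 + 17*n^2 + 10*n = n*(n + 1)*(n + 2)*(n + 5)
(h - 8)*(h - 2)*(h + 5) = h^3 - 5*h^2 - 34*h + 80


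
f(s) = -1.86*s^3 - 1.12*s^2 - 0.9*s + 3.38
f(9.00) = -1451.38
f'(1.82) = -23.46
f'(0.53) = -3.65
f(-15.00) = 6042.38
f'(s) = -5.58*s^2 - 2.24*s - 0.9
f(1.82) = -13.18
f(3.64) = -104.44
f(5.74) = -390.45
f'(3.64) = -82.99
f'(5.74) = -197.61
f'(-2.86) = -40.14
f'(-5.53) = -159.15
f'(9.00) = -473.04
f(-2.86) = 40.31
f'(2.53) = -42.28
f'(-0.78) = -2.55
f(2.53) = -36.19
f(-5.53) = 288.66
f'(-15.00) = -1222.80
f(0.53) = 2.31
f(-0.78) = 4.28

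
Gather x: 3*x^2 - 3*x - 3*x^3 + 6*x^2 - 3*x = -3*x^3 + 9*x^2 - 6*x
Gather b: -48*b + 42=42 - 48*b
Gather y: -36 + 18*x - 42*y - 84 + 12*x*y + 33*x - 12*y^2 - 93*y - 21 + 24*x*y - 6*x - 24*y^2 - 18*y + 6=45*x - 36*y^2 + y*(36*x - 153) - 135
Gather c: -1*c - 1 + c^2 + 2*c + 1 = c^2 + c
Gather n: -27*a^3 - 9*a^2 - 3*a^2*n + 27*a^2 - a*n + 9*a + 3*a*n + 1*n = -27*a^3 + 18*a^2 + 9*a + n*(-3*a^2 + 2*a + 1)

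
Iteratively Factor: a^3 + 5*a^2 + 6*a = (a + 2)*(a^2 + 3*a) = a*(a + 2)*(a + 3)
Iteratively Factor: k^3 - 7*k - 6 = (k + 1)*(k^2 - k - 6) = (k + 1)*(k + 2)*(k - 3)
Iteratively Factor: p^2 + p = (p)*(p + 1)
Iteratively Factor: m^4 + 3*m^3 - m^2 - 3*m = (m + 1)*(m^3 + 2*m^2 - 3*m) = m*(m + 1)*(m^2 + 2*m - 3) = m*(m - 1)*(m + 1)*(m + 3)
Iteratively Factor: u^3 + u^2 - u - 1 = (u + 1)*(u^2 - 1) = (u + 1)^2*(u - 1)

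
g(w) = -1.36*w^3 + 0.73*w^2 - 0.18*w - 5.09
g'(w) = -4.08*w^2 + 1.46*w - 0.18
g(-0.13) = -5.05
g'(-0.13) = -0.44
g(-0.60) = -4.43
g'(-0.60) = -2.52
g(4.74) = -134.38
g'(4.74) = -84.93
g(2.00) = -13.41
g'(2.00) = -13.58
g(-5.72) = 274.35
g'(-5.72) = -142.02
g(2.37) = -19.52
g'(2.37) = -19.64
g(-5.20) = 206.81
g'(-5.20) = -118.10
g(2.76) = -28.62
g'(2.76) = -27.23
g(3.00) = -35.78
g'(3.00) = -32.52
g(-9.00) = 1047.10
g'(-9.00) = -343.80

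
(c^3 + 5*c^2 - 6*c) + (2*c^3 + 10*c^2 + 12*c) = 3*c^3 + 15*c^2 + 6*c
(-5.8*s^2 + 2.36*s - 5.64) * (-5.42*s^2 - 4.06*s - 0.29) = 31.436*s^4 + 10.7568*s^3 + 22.6692*s^2 + 22.214*s + 1.6356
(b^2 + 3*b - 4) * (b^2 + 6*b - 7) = b^4 + 9*b^3 + 7*b^2 - 45*b + 28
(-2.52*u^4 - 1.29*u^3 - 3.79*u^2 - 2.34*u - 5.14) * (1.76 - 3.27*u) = 8.2404*u^5 - 0.2169*u^4 + 10.1229*u^3 + 0.9814*u^2 + 12.6894*u - 9.0464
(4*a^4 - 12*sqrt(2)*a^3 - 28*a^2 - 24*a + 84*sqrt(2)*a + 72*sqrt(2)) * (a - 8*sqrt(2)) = 4*a^5 - 44*sqrt(2)*a^4 + 164*a^3 - 24*a^2 + 308*sqrt(2)*a^2 - 1344*a + 264*sqrt(2)*a - 1152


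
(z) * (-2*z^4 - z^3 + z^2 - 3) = -2*z^5 - z^4 + z^3 - 3*z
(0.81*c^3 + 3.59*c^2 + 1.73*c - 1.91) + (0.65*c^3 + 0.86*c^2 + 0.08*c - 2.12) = 1.46*c^3 + 4.45*c^2 + 1.81*c - 4.03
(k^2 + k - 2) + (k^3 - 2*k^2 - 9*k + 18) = k^3 - k^2 - 8*k + 16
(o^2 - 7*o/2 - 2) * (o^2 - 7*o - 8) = o^4 - 21*o^3/2 + 29*o^2/2 + 42*o + 16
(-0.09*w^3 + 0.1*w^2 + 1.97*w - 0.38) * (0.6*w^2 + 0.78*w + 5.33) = -0.054*w^5 - 0.0102*w^4 + 0.7803*w^3 + 1.8416*w^2 + 10.2037*w - 2.0254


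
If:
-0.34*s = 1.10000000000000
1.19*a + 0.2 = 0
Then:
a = -0.17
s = -3.24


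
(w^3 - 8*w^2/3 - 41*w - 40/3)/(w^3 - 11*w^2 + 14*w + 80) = (3*w^2 + 16*w + 5)/(3*(w^2 - 3*w - 10))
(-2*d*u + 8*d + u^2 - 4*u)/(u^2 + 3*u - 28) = (-2*d + u)/(u + 7)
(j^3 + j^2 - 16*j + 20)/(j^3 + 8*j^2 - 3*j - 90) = (j^2 - 4*j + 4)/(j^2 + 3*j - 18)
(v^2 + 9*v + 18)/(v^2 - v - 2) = (v^2 + 9*v + 18)/(v^2 - v - 2)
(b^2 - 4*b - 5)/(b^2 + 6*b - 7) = (b^2 - 4*b - 5)/(b^2 + 6*b - 7)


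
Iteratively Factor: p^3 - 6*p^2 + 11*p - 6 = (p - 1)*(p^2 - 5*p + 6) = (p - 2)*(p - 1)*(p - 3)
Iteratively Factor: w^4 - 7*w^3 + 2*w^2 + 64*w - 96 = (w - 4)*(w^3 - 3*w^2 - 10*w + 24) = (w - 4)*(w - 2)*(w^2 - w - 12) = (w - 4)*(w - 2)*(w + 3)*(w - 4)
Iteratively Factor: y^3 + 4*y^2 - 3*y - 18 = (y + 3)*(y^2 + y - 6) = (y + 3)^2*(y - 2)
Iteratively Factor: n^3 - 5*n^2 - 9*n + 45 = (n + 3)*(n^2 - 8*n + 15) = (n - 3)*(n + 3)*(n - 5)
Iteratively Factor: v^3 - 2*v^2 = (v)*(v^2 - 2*v) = v^2*(v - 2)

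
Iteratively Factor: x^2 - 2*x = (x)*(x - 2)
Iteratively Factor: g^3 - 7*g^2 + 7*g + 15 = (g - 3)*(g^2 - 4*g - 5) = (g - 3)*(g + 1)*(g - 5)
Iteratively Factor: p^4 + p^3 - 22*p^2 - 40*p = (p)*(p^3 + p^2 - 22*p - 40) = p*(p + 2)*(p^2 - p - 20) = p*(p + 2)*(p + 4)*(p - 5)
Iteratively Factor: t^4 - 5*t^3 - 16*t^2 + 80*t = (t - 5)*(t^3 - 16*t) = (t - 5)*(t + 4)*(t^2 - 4*t) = (t - 5)*(t - 4)*(t + 4)*(t)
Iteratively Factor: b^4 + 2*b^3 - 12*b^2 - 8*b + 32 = (b + 2)*(b^3 - 12*b + 16) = (b - 2)*(b + 2)*(b^2 + 2*b - 8) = (b - 2)^2*(b + 2)*(b + 4)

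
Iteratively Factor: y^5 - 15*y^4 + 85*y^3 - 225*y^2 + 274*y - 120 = (y - 3)*(y^4 - 12*y^3 + 49*y^2 - 78*y + 40) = (y - 5)*(y - 3)*(y^3 - 7*y^2 + 14*y - 8) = (y - 5)*(y - 3)*(y - 2)*(y^2 - 5*y + 4) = (y - 5)*(y - 4)*(y - 3)*(y - 2)*(y - 1)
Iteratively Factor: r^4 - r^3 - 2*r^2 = (r - 2)*(r^3 + r^2) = r*(r - 2)*(r^2 + r) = r*(r - 2)*(r + 1)*(r)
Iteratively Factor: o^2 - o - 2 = (o - 2)*(o + 1)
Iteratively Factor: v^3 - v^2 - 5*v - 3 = (v - 3)*(v^2 + 2*v + 1) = (v - 3)*(v + 1)*(v + 1)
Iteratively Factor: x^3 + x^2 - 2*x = (x)*(x^2 + x - 2) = x*(x + 2)*(x - 1)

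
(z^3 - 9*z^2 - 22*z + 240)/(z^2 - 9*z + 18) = (z^2 - 3*z - 40)/(z - 3)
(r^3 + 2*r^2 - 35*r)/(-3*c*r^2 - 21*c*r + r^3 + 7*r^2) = (r - 5)/(-3*c + r)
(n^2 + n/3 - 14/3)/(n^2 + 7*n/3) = (n - 2)/n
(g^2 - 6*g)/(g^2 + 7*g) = (g - 6)/(g + 7)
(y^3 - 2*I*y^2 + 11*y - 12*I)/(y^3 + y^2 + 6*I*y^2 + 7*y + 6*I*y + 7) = (y^2 - I*y + 12)/(y^2 + y*(1 + 7*I) + 7*I)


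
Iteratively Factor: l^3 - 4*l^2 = (l)*(l^2 - 4*l) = l*(l - 4)*(l)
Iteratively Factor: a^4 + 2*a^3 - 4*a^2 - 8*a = (a + 2)*(a^3 - 4*a) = (a + 2)^2*(a^2 - 2*a) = a*(a + 2)^2*(a - 2)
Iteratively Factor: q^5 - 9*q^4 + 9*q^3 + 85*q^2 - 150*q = (q + 3)*(q^4 - 12*q^3 + 45*q^2 - 50*q) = (q - 5)*(q + 3)*(q^3 - 7*q^2 + 10*q) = q*(q - 5)*(q + 3)*(q^2 - 7*q + 10) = q*(q - 5)*(q - 2)*(q + 3)*(q - 5)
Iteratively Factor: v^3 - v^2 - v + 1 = (v - 1)*(v^2 - 1) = (v - 1)^2*(v + 1)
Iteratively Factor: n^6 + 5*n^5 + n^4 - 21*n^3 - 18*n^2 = (n - 2)*(n^5 + 7*n^4 + 15*n^3 + 9*n^2) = n*(n - 2)*(n^4 + 7*n^3 + 15*n^2 + 9*n) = n*(n - 2)*(n + 1)*(n^3 + 6*n^2 + 9*n) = n^2*(n - 2)*(n + 1)*(n^2 + 6*n + 9) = n^2*(n - 2)*(n + 1)*(n + 3)*(n + 3)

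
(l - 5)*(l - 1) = l^2 - 6*l + 5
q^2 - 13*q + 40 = (q - 8)*(q - 5)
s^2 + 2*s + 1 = (s + 1)^2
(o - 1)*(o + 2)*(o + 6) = o^3 + 7*o^2 + 4*o - 12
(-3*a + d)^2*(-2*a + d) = -18*a^3 + 21*a^2*d - 8*a*d^2 + d^3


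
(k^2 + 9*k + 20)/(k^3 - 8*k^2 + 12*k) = (k^2 + 9*k + 20)/(k*(k^2 - 8*k + 12))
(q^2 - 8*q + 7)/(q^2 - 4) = (q^2 - 8*q + 7)/(q^2 - 4)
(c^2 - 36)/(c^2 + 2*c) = (c^2 - 36)/(c*(c + 2))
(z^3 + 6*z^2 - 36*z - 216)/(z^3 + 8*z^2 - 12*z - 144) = (z - 6)/(z - 4)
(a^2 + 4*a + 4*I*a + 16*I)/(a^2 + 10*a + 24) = (a + 4*I)/(a + 6)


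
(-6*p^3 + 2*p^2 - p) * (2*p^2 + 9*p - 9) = -12*p^5 - 50*p^4 + 70*p^3 - 27*p^2 + 9*p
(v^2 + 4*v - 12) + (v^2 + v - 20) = 2*v^2 + 5*v - 32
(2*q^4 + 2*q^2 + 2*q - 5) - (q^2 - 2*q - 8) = 2*q^4 + q^2 + 4*q + 3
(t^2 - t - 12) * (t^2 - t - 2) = t^4 - 2*t^3 - 13*t^2 + 14*t + 24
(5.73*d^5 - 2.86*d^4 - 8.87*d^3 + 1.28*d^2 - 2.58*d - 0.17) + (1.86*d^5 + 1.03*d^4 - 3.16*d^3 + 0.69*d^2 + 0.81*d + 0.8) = 7.59*d^5 - 1.83*d^4 - 12.03*d^3 + 1.97*d^2 - 1.77*d + 0.63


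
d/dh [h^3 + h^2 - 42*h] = 3*h^2 + 2*h - 42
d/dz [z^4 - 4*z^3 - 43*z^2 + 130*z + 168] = 4*z^3 - 12*z^2 - 86*z + 130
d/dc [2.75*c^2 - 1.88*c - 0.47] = 5.5*c - 1.88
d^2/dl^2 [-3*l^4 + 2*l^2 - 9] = 4 - 36*l^2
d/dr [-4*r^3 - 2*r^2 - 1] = 4*r*(-3*r - 1)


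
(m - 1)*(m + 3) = m^2 + 2*m - 3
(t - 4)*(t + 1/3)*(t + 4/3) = t^3 - 7*t^2/3 - 56*t/9 - 16/9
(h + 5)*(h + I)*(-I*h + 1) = -I*h^3 + 2*h^2 - 5*I*h^2 + 10*h + I*h + 5*I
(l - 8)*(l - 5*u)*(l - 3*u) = l^3 - 8*l^2*u - 8*l^2 + 15*l*u^2 + 64*l*u - 120*u^2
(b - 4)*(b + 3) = b^2 - b - 12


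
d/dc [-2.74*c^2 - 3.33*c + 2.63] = -5.48*c - 3.33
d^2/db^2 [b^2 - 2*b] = 2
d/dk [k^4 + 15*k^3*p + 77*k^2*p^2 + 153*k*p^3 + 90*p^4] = 4*k^3 + 45*k^2*p + 154*k*p^2 + 153*p^3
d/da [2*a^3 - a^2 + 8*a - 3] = 6*a^2 - 2*a + 8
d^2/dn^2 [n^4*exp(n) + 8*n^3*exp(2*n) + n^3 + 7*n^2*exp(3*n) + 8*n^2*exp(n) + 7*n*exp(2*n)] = n^4*exp(n) + 32*n^3*exp(2*n) + 8*n^3*exp(n) + 63*n^2*exp(3*n) + 96*n^2*exp(2*n) + 20*n^2*exp(n) + 84*n*exp(3*n) + 76*n*exp(2*n) + 32*n*exp(n) + 6*n + 14*exp(3*n) + 28*exp(2*n) + 16*exp(n)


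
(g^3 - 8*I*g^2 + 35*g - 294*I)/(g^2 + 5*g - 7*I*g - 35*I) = (g^2 - I*g + 42)/(g + 5)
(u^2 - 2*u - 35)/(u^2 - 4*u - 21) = (u + 5)/(u + 3)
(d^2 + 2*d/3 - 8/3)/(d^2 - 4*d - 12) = (d - 4/3)/(d - 6)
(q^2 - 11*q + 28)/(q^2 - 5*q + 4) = (q - 7)/(q - 1)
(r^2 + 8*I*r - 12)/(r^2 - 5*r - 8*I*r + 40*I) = (r^2 + 8*I*r - 12)/(r^2 - 5*r - 8*I*r + 40*I)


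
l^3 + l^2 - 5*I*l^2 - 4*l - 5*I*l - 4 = (l + 1)*(l - 4*I)*(l - I)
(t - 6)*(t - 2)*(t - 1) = t^3 - 9*t^2 + 20*t - 12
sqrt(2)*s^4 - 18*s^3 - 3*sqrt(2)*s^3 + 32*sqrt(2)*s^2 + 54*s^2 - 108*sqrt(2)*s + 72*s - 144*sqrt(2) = (s - 4)*(s - 6*sqrt(2))*(s - 3*sqrt(2))*(sqrt(2)*s + sqrt(2))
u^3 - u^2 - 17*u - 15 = (u - 5)*(u + 1)*(u + 3)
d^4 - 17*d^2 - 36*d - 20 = (d - 5)*(d + 1)*(d + 2)^2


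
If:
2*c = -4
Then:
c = -2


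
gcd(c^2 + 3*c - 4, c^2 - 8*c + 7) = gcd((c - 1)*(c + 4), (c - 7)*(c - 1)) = c - 1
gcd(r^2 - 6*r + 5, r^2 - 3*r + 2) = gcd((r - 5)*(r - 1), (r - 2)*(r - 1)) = r - 1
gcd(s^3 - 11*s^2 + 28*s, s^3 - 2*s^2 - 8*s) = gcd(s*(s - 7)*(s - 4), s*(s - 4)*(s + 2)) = s^2 - 4*s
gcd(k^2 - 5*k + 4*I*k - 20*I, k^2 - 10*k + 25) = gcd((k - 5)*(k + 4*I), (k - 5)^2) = k - 5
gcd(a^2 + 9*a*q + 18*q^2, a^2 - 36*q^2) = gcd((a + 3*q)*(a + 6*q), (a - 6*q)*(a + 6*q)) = a + 6*q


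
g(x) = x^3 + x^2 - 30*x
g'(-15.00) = 615.00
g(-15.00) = -2700.00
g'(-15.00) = 615.00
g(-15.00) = -2700.00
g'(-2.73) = -13.10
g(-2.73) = 69.01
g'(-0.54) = -30.21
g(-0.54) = 16.33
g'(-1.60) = -25.52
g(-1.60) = 46.46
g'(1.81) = -16.55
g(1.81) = -45.09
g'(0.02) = -29.96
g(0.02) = -0.60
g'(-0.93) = -29.27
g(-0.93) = 27.96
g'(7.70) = 163.27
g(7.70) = 284.82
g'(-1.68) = -24.89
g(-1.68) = 48.48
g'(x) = 3*x^2 + 2*x - 30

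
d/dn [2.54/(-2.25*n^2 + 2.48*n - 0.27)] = (11.43*n - 6.2992)/(2.25*n^2 - 2.48*n + 0.27)^2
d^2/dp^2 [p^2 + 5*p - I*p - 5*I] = 2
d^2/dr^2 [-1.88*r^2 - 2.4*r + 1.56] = -3.76000000000000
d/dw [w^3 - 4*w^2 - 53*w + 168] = 3*w^2 - 8*w - 53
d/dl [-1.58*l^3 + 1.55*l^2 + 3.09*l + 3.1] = -4.74*l^2 + 3.1*l + 3.09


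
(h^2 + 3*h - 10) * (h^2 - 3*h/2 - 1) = h^4 + 3*h^3/2 - 31*h^2/2 + 12*h + 10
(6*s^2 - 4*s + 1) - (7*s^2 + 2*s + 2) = -s^2 - 6*s - 1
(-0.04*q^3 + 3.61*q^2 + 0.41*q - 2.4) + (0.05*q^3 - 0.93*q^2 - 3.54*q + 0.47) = 0.01*q^3 + 2.68*q^2 - 3.13*q - 1.93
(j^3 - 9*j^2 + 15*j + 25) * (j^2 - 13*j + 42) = j^5 - 22*j^4 + 174*j^3 - 548*j^2 + 305*j + 1050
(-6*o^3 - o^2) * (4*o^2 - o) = -24*o^5 + 2*o^4 + o^3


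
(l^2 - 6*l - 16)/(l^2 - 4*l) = (l^2 - 6*l - 16)/(l*(l - 4))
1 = 1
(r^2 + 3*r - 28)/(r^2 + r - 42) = (r - 4)/(r - 6)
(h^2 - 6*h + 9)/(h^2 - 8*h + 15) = (h - 3)/(h - 5)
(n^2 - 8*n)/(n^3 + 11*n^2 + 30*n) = (n - 8)/(n^2 + 11*n + 30)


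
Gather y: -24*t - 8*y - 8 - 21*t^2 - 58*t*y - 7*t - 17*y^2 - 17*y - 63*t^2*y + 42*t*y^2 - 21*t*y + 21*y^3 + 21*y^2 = -21*t^2 - 31*t + 21*y^3 + y^2*(42*t + 4) + y*(-63*t^2 - 79*t - 25) - 8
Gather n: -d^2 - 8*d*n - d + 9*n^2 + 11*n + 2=-d^2 - d + 9*n^2 + n*(11 - 8*d) + 2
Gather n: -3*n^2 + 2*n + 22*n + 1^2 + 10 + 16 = -3*n^2 + 24*n + 27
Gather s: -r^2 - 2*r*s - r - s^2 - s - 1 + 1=-r^2 - r - s^2 + s*(-2*r - 1)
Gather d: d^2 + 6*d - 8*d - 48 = d^2 - 2*d - 48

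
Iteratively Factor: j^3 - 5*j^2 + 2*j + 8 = (j + 1)*(j^2 - 6*j + 8) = (j - 2)*(j + 1)*(j - 4)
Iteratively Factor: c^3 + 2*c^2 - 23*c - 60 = (c - 5)*(c^2 + 7*c + 12) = (c - 5)*(c + 4)*(c + 3)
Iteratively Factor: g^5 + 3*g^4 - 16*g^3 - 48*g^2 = (g + 4)*(g^4 - g^3 - 12*g^2) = (g + 3)*(g + 4)*(g^3 - 4*g^2) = g*(g + 3)*(g + 4)*(g^2 - 4*g) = g*(g - 4)*(g + 3)*(g + 4)*(g)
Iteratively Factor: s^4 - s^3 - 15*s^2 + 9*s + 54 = (s + 3)*(s^3 - 4*s^2 - 3*s + 18) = (s + 2)*(s + 3)*(s^2 - 6*s + 9) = (s - 3)*(s + 2)*(s + 3)*(s - 3)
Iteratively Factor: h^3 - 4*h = (h - 2)*(h^2 + 2*h) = h*(h - 2)*(h + 2)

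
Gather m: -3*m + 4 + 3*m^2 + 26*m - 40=3*m^2 + 23*m - 36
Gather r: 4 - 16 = -12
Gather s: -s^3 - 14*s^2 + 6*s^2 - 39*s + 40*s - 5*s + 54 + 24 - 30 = -s^3 - 8*s^2 - 4*s + 48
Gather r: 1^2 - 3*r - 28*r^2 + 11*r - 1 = -28*r^2 + 8*r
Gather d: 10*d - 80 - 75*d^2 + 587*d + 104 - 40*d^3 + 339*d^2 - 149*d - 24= -40*d^3 + 264*d^2 + 448*d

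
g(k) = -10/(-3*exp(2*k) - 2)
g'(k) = -60*exp(2*k)/(-3*exp(2*k) - 2)^2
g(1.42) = 0.19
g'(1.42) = -0.36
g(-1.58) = 4.70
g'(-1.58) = -0.56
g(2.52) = 0.02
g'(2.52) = -0.04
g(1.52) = 0.15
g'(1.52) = -0.30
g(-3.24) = 4.99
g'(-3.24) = -0.02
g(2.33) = 0.03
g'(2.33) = -0.06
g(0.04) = 1.90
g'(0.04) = -2.36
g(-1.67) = 4.75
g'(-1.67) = -0.48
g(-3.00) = 4.98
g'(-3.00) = -0.04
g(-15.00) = 5.00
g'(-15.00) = 0.00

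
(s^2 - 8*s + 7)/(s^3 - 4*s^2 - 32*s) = (-s^2 + 8*s - 7)/(s*(-s^2 + 4*s + 32))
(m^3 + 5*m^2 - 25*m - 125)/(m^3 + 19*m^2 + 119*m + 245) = (m^2 - 25)/(m^2 + 14*m + 49)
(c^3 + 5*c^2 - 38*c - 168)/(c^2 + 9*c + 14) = (c^2 - 2*c - 24)/(c + 2)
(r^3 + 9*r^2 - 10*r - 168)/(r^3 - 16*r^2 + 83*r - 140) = (r^2 + 13*r + 42)/(r^2 - 12*r + 35)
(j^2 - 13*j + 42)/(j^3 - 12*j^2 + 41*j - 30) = (j - 7)/(j^2 - 6*j + 5)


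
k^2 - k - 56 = (k - 8)*(k + 7)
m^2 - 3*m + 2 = (m - 2)*(m - 1)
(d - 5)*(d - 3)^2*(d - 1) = d^4 - 12*d^3 + 50*d^2 - 84*d + 45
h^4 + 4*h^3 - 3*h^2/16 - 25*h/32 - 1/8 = (h - 1/2)*(h + 1/4)^2*(h + 4)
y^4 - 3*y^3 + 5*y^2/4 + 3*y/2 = y*(y - 2)*(y - 3/2)*(y + 1/2)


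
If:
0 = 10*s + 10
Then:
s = -1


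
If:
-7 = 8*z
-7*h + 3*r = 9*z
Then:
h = 3*r/7 + 9/8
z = -7/8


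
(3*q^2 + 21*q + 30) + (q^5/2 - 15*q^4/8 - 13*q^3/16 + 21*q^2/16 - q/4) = q^5/2 - 15*q^4/8 - 13*q^3/16 + 69*q^2/16 + 83*q/4 + 30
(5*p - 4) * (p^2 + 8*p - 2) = 5*p^3 + 36*p^2 - 42*p + 8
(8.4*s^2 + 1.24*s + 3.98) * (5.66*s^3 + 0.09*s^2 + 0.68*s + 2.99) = 47.544*s^5 + 7.7744*s^4 + 28.3504*s^3 + 26.3174*s^2 + 6.414*s + 11.9002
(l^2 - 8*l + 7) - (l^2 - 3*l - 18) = 25 - 5*l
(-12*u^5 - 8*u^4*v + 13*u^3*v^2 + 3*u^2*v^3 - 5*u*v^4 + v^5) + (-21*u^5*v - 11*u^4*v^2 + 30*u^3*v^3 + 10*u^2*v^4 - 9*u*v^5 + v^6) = -21*u^5*v - 12*u^5 - 11*u^4*v^2 - 8*u^4*v + 30*u^3*v^3 + 13*u^3*v^2 + 10*u^2*v^4 + 3*u^2*v^3 - 9*u*v^5 - 5*u*v^4 + v^6 + v^5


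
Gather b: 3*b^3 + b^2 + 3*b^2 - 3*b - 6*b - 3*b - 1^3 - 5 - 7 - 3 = 3*b^3 + 4*b^2 - 12*b - 16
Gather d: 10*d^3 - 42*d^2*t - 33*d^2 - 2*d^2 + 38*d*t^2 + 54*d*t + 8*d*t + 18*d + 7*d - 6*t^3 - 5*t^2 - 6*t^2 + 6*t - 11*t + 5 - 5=10*d^3 + d^2*(-42*t - 35) + d*(38*t^2 + 62*t + 25) - 6*t^3 - 11*t^2 - 5*t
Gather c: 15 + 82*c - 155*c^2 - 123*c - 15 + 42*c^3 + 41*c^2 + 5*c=42*c^3 - 114*c^2 - 36*c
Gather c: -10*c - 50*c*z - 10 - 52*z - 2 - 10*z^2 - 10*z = c*(-50*z - 10) - 10*z^2 - 62*z - 12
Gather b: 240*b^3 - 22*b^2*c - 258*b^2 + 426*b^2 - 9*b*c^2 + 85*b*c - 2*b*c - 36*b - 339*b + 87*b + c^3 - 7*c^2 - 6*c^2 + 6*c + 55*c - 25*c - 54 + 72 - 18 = 240*b^3 + b^2*(168 - 22*c) + b*(-9*c^2 + 83*c - 288) + c^3 - 13*c^2 + 36*c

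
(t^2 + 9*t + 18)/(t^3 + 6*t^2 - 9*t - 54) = 1/(t - 3)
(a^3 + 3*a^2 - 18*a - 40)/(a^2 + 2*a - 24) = (a^2 + 7*a + 10)/(a + 6)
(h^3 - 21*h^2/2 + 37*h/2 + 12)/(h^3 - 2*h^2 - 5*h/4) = 2*(h^2 - 11*h + 24)/(h*(2*h - 5))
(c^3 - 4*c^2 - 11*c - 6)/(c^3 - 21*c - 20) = (c^2 - 5*c - 6)/(c^2 - c - 20)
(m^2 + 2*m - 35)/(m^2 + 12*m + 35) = (m - 5)/(m + 5)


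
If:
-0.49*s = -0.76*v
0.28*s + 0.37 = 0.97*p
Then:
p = 0.447717231222386*v + 0.381443298969072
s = 1.55102040816327*v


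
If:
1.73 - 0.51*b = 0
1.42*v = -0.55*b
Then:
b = 3.39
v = -1.31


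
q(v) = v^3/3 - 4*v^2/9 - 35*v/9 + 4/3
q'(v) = v^2 - 8*v/9 - 35/9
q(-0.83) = 4.06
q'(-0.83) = -2.46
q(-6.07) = -65.99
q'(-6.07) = 38.35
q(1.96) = -5.49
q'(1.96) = -1.79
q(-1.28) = 4.88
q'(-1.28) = -1.11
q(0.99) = -2.63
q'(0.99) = -3.79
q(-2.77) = 1.61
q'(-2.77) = 6.25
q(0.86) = -2.13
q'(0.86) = -3.91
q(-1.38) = 4.98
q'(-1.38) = -0.76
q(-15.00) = -1165.33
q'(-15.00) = 234.44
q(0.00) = 1.33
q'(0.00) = -3.89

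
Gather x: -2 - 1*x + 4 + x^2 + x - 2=x^2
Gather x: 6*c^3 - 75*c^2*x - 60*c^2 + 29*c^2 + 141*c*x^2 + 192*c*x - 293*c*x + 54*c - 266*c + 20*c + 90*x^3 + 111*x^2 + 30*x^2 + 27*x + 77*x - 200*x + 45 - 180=6*c^3 - 31*c^2 - 192*c + 90*x^3 + x^2*(141*c + 141) + x*(-75*c^2 - 101*c - 96) - 135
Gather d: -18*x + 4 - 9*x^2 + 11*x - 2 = -9*x^2 - 7*x + 2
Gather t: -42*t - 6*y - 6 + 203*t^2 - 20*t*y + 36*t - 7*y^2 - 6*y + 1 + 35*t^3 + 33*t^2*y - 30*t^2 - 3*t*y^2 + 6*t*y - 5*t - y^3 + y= 35*t^3 + t^2*(33*y + 173) + t*(-3*y^2 - 14*y - 11) - y^3 - 7*y^2 - 11*y - 5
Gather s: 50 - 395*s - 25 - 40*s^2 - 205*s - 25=-40*s^2 - 600*s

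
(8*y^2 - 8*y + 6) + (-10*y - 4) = 8*y^2 - 18*y + 2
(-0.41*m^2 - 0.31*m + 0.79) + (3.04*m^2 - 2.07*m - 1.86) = 2.63*m^2 - 2.38*m - 1.07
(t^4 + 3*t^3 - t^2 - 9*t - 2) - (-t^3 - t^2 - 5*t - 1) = t^4 + 4*t^3 - 4*t - 1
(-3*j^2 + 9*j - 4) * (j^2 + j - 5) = -3*j^4 + 6*j^3 + 20*j^2 - 49*j + 20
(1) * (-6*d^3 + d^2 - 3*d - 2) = -6*d^3 + d^2 - 3*d - 2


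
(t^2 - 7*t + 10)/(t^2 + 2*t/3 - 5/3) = 3*(t^2 - 7*t + 10)/(3*t^2 + 2*t - 5)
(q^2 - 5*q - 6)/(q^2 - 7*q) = (q^2 - 5*q - 6)/(q*(q - 7))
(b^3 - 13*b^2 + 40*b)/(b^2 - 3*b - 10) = b*(b - 8)/(b + 2)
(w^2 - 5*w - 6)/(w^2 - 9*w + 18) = (w + 1)/(w - 3)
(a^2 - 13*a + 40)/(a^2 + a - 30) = (a - 8)/(a + 6)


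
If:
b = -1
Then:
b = -1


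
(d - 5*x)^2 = d^2 - 10*d*x + 25*x^2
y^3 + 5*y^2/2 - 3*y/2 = y*(y - 1/2)*(y + 3)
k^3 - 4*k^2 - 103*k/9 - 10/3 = (k - 6)*(k + 1/3)*(k + 5/3)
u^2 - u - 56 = (u - 8)*(u + 7)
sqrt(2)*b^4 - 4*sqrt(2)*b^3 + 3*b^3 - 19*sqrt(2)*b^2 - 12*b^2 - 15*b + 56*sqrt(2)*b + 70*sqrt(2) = (b - 5)*(b - 2*sqrt(2))*(b + 7*sqrt(2)/2)*(sqrt(2)*b + sqrt(2))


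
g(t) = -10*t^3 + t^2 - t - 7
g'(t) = -30*t^2 + 2*t - 1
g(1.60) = -47.00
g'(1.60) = -74.60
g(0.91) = -14.62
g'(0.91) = -24.02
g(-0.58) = -4.13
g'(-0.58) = -12.25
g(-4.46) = 904.52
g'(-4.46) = -606.67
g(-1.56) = 34.96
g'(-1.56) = -77.13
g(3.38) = -385.10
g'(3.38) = -336.97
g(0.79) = -12.10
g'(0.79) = -18.14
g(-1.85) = 61.59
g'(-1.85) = -107.38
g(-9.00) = 7373.00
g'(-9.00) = -2449.00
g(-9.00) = 7373.00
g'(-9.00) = -2449.00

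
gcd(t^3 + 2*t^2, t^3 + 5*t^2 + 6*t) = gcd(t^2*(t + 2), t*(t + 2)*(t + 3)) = t^2 + 2*t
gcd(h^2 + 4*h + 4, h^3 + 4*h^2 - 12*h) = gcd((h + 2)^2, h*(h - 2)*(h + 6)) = 1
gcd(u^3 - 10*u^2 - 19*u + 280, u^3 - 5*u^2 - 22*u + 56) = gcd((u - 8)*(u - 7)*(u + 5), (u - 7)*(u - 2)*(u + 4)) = u - 7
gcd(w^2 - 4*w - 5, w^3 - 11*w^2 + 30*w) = w - 5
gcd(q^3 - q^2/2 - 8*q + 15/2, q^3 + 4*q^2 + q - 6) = q^2 + 2*q - 3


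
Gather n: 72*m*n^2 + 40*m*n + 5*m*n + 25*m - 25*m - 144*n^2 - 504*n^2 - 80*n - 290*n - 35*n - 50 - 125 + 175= n^2*(72*m - 648) + n*(45*m - 405)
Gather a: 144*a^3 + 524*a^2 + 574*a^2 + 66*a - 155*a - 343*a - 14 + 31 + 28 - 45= 144*a^3 + 1098*a^2 - 432*a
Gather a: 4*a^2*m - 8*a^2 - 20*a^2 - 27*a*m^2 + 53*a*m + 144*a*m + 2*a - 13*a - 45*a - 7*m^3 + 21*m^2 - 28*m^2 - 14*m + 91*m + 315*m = a^2*(4*m - 28) + a*(-27*m^2 + 197*m - 56) - 7*m^3 - 7*m^2 + 392*m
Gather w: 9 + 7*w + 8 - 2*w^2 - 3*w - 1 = -2*w^2 + 4*w + 16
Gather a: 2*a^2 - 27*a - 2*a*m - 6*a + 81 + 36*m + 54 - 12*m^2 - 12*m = 2*a^2 + a*(-2*m - 33) - 12*m^2 + 24*m + 135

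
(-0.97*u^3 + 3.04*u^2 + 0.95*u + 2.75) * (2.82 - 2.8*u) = 2.716*u^4 - 11.2474*u^3 + 5.9128*u^2 - 5.021*u + 7.755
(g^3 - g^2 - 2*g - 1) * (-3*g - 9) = -3*g^4 - 6*g^3 + 15*g^2 + 21*g + 9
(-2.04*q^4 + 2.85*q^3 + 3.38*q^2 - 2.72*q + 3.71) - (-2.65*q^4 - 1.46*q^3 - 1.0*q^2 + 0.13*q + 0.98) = 0.61*q^4 + 4.31*q^3 + 4.38*q^2 - 2.85*q + 2.73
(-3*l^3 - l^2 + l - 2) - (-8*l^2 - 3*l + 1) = -3*l^3 + 7*l^2 + 4*l - 3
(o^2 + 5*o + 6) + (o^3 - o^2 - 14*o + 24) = o^3 - 9*o + 30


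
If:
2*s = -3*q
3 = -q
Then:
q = -3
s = 9/2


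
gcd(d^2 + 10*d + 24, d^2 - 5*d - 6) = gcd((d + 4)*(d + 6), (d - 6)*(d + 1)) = 1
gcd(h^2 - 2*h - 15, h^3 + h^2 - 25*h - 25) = h - 5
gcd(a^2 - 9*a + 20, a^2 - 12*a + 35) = a - 5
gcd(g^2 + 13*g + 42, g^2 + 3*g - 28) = g + 7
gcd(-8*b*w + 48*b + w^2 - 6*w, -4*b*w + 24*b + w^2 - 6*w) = w - 6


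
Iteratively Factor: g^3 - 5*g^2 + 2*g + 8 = (g - 2)*(g^2 - 3*g - 4) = (g - 4)*(g - 2)*(g + 1)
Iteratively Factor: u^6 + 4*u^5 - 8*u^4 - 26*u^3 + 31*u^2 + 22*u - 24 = (u - 2)*(u^5 + 6*u^4 + 4*u^3 - 18*u^2 - 5*u + 12) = (u - 2)*(u - 1)*(u^4 + 7*u^3 + 11*u^2 - 7*u - 12) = (u - 2)*(u - 1)*(u + 3)*(u^3 + 4*u^2 - u - 4) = (u - 2)*(u - 1)^2*(u + 3)*(u^2 + 5*u + 4) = (u - 2)*(u - 1)^2*(u + 3)*(u + 4)*(u + 1)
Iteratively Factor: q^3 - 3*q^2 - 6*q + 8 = (q + 2)*(q^2 - 5*q + 4) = (q - 1)*(q + 2)*(q - 4)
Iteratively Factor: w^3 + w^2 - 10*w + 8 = (w + 4)*(w^2 - 3*w + 2) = (w - 2)*(w + 4)*(w - 1)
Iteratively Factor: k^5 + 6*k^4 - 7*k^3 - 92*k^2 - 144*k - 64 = (k + 1)*(k^4 + 5*k^3 - 12*k^2 - 80*k - 64) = (k + 1)*(k + 4)*(k^3 + k^2 - 16*k - 16) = (k + 1)*(k + 4)^2*(k^2 - 3*k - 4) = (k + 1)^2*(k + 4)^2*(k - 4)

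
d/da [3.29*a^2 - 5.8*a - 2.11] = 6.58*a - 5.8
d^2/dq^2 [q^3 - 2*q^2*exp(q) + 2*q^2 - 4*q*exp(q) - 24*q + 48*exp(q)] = -2*q^2*exp(q) - 12*q*exp(q) + 6*q + 36*exp(q) + 4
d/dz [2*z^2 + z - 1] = 4*z + 1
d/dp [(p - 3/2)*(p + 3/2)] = 2*p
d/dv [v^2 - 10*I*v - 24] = 2*v - 10*I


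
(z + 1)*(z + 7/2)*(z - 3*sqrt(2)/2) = z^3 - 3*sqrt(2)*z^2/2 + 9*z^2/2 - 27*sqrt(2)*z/4 + 7*z/2 - 21*sqrt(2)/4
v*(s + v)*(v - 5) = s*v^2 - 5*s*v + v^3 - 5*v^2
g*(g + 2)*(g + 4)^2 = g^4 + 10*g^3 + 32*g^2 + 32*g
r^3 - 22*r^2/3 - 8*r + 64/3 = (r - 8)*(r - 4/3)*(r + 2)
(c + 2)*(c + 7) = c^2 + 9*c + 14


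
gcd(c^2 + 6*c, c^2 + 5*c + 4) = 1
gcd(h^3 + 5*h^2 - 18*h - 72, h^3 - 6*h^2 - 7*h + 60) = h^2 - h - 12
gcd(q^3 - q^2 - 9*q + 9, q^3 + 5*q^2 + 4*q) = 1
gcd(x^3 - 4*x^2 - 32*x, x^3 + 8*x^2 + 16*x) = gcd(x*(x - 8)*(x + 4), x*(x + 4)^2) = x^2 + 4*x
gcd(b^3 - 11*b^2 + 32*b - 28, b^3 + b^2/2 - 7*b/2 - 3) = b - 2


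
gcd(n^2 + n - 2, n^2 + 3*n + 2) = n + 2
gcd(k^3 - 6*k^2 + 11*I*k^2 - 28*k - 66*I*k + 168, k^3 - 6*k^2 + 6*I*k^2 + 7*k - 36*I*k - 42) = k^2 + k*(-6 + 7*I) - 42*I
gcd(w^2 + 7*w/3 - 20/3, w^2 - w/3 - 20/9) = w - 5/3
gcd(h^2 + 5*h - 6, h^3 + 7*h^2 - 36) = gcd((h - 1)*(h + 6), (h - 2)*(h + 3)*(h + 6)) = h + 6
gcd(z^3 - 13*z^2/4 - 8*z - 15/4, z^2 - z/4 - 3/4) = z + 3/4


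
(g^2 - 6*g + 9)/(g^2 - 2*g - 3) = (g - 3)/(g + 1)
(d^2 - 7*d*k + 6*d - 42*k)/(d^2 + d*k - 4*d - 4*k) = (d^2 - 7*d*k + 6*d - 42*k)/(d^2 + d*k - 4*d - 4*k)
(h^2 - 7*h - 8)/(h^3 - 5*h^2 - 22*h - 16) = 1/(h + 2)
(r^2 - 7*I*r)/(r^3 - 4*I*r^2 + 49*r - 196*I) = r/(r^2 + 3*I*r + 28)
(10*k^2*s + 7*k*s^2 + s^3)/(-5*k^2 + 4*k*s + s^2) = s*(2*k + s)/(-k + s)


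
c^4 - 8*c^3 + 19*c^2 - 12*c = c*(c - 4)*(c - 3)*(c - 1)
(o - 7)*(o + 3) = o^2 - 4*o - 21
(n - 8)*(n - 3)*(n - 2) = n^3 - 13*n^2 + 46*n - 48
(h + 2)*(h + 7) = h^2 + 9*h + 14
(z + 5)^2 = z^2 + 10*z + 25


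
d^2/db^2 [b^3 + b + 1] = 6*b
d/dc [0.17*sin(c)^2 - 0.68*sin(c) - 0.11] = (0.34*sin(c) - 0.68)*cos(c)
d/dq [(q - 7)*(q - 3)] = 2*q - 10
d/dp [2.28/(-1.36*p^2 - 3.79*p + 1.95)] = (6.2016*p + 8.6412)/(1.36*p^2 + 3.79*p - 1.95)^2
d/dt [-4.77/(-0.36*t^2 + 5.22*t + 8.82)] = (24.8994 - 3.4344*t)/(-0.36*t^2 + 5.22*t + 8.82)^2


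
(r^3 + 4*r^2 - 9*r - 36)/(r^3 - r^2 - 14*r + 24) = (r + 3)/(r - 2)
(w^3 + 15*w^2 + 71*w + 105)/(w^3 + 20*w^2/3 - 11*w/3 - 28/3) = 3*(w^2 + 8*w + 15)/(3*w^2 - w - 4)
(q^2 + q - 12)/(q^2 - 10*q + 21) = (q + 4)/(q - 7)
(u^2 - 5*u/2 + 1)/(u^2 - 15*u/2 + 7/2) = (u - 2)/(u - 7)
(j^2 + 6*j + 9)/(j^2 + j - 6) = (j + 3)/(j - 2)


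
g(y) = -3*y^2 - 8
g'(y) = -6*y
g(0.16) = -8.08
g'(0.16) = -0.96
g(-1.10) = -11.63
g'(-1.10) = 6.60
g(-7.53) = -178.10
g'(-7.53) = 45.18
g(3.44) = -43.50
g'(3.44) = -20.64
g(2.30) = -23.87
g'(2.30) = -13.80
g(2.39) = -25.14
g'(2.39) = -14.34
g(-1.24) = -12.61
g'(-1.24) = 7.44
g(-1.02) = -11.12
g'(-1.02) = 6.12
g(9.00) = -251.00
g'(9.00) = -54.00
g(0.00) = -8.00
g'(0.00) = 0.00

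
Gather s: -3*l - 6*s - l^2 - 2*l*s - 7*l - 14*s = -l^2 - 10*l + s*(-2*l - 20)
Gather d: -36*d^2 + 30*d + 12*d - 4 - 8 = -36*d^2 + 42*d - 12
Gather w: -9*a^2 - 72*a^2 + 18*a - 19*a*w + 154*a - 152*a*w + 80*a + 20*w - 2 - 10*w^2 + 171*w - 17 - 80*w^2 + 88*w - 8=-81*a^2 + 252*a - 90*w^2 + w*(279 - 171*a) - 27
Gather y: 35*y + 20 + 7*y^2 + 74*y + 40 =7*y^2 + 109*y + 60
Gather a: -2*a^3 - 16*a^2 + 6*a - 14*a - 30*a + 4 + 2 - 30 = -2*a^3 - 16*a^2 - 38*a - 24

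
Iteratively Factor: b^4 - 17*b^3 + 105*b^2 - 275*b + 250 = (b - 5)*(b^3 - 12*b^2 + 45*b - 50) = (b - 5)^2*(b^2 - 7*b + 10) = (b - 5)^2*(b - 2)*(b - 5)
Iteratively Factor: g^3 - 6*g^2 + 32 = (g + 2)*(g^2 - 8*g + 16) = (g - 4)*(g + 2)*(g - 4)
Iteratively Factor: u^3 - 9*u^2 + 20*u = (u)*(u^2 - 9*u + 20) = u*(u - 4)*(u - 5)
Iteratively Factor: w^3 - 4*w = (w)*(w^2 - 4) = w*(w + 2)*(w - 2)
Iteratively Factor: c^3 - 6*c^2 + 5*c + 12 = (c - 4)*(c^2 - 2*c - 3) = (c - 4)*(c - 3)*(c + 1)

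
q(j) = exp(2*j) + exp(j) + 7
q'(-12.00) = 0.00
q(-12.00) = 7.00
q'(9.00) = 131328041.36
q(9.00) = 65668079.22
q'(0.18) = 4.06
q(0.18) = 9.63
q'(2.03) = 123.56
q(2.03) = 72.59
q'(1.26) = 28.38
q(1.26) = 22.95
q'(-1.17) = 0.50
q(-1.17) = 7.41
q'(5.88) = 256412.72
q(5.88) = 128392.26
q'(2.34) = 225.92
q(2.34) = 125.15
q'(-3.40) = 0.04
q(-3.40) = 7.03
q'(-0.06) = 2.72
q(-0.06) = 8.83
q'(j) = 2*exp(2*j) + exp(j)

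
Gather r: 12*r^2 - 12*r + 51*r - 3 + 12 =12*r^2 + 39*r + 9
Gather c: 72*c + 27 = 72*c + 27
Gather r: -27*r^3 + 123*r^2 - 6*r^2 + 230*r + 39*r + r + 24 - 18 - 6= -27*r^3 + 117*r^2 + 270*r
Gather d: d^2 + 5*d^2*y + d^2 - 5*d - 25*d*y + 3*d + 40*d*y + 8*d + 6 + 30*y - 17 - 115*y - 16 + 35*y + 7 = d^2*(5*y + 2) + d*(15*y + 6) - 50*y - 20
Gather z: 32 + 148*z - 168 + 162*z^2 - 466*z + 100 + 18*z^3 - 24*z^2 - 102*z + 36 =18*z^3 + 138*z^2 - 420*z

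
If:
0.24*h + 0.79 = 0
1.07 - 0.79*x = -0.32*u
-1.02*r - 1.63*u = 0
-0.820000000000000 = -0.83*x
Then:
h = -3.29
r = 1.45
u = -0.90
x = 0.99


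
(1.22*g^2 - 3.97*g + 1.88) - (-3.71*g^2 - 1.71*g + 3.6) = 4.93*g^2 - 2.26*g - 1.72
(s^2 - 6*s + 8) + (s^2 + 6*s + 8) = 2*s^2 + 16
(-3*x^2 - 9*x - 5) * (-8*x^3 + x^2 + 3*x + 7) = 24*x^5 + 69*x^4 + 22*x^3 - 53*x^2 - 78*x - 35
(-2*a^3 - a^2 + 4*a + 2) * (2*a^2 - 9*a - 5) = -4*a^5 + 16*a^4 + 27*a^3 - 27*a^2 - 38*a - 10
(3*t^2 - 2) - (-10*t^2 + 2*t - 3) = 13*t^2 - 2*t + 1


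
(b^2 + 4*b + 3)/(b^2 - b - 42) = (b^2 + 4*b + 3)/(b^2 - b - 42)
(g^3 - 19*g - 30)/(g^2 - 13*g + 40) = (g^2 + 5*g + 6)/(g - 8)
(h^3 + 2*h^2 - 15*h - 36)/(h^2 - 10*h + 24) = (h^2 + 6*h + 9)/(h - 6)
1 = 1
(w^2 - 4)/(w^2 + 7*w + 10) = (w - 2)/(w + 5)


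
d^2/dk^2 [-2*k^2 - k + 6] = -4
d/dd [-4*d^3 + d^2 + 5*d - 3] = -12*d^2 + 2*d + 5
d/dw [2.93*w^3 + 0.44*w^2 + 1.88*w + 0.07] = 8.79*w^2 + 0.88*w + 1.88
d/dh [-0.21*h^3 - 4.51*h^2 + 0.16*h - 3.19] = -0.63*h^2 - 9.02*h + 0.16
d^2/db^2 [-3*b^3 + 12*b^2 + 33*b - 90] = 24 - 18*b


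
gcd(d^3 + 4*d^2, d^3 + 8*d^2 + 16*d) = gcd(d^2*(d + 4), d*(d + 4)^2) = d^2 + 4*d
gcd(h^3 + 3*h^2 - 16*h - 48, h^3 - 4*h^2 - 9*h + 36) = h^2 - h - 12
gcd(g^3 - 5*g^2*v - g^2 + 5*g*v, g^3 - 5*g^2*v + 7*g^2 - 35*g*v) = -g^2 + 5*g*v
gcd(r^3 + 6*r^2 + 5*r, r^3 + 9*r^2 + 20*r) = r^2 + 5*r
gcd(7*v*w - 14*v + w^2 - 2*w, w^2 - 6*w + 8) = w - 2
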